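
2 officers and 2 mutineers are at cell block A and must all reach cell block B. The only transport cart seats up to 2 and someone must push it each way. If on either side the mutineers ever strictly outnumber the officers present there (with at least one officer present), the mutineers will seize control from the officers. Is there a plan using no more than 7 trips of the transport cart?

Yes

Yes — this plan uses 5 crossings (≤ 7):
1. 2 mutineers → cell block B.  (cell block A: 2O 0M; cell block B: 0O 2M)
2. 1 mutineer ← cell block A.  (cell block A: 2O 1M; cell block B: 0O 1M)
3. 2 officers → cell block B.  (cell block A: 0O 1M; cell block B: 2O 1M)
4. 1 mutineer ← cell block A.  (cell block A: 0O 2M; cell block B: 2O 0M)
5. 2 mutineers → cell block B.  (cell block A: 0O 0M; cell block B: 2O 2M)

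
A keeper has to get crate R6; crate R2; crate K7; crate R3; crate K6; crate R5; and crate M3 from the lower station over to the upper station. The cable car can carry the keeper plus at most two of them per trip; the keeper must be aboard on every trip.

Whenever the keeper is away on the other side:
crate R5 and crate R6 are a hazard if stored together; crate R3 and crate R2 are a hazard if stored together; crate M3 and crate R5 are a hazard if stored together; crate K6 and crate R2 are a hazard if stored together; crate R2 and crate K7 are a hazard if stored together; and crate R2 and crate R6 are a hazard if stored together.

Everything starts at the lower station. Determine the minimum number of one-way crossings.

Counting alone: the keeper can take at most 2 across per trip to the upper station, so moving all 7 needs at least 4 loaded trips out, with a return between consecutive ones — at least 7 crossings.
The safety rule pushes this higher. Following every safe sequence of crossings, the most of the 7 that can be at the upper station as the cable car arrives there on crossing 7 is 6 — never all 7.
So no plan with fewer than 9 crossings exists, and this one achieves 9:
1. Keeper goes to the upper station with crate R2 and crate R5.  [the lower station: crate K6, crate K7, crate M3, crate R3, crate R6 | the upper station: crate R2, crate R5]
2. Keeper goes back to the lower station alone.  [the lower station: crate K6, crate K7, crate M3, crate R3, crate R6 | the upper station: crate R2, crate R5]
3. Keeper goes to the upper station with crate M3.  [the lower station: crate K6, crate K7, crate R3, crate R6 | the upper station: crate M3, crate R2, crate R5]
4. Keeper goes back to the lower station with crate R5.  [the lower station: crate K6, crate K7, crate R3, crate R5, crate R6 | the upper station: crate M3, crate R2]
5. Keeper goes to the upper station with crate K7 and crate R6.  [the lower station: crate K6, crate R3, crate R5 | the upper station: crate K7, crate M3, crate R2, crate R6]
6. Keeper goes back to the lower station with crate R2.  [the lower station: crate K6, crate R2, crate R3, crate R5 | the upper station: crate K7, crate M3, crate R6]
7. Keeper goes to the upper station with crate K6 and crate R3.  [the lower station: crate R2, crate R5 | the upper station: crate K6, crate K7, crate M3, crate R3, crate R6]
8. Keeper goes back to the lower station alone.  [the lower station: crate R2, crate R5 | the upper station: crate K6, crate K7, crate M3, crate R3, crate R6]
9. Keeper goes to the upper station with crate R2 and crate R5.  [the lower station: — | the upper station: crate K6, crate K7, crate M3, crate R2, crate R3, crate R5, crate R6]

9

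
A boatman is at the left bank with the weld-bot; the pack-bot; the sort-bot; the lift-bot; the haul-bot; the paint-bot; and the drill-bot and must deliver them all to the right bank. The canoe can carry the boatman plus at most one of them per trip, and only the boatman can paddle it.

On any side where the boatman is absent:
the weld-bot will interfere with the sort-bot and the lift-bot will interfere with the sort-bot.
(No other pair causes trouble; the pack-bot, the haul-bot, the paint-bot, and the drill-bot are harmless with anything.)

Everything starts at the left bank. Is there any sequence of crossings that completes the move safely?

Yes

1. Boatman goes to the right bank with the sort-bot.  [the left bank: the drill-bot, the haul-bot, the lift-bot, the pack-bot, the paint-bot, the weld-bot | the right bank: the sort-bot]
2. Boatman goes back to the left bank alone.  [the left bank: the drill-bot, the haul-bot, the lift-bot, the pack-bot, the paint-bot, the weld-bot | the right bank: the sort-bot]
3. Boatman goes to the right bank with the weld-bot.  [the left bank: the drill-bot, the haul-bot, the lift-bot, the pack-bot, the paint-bot | the right bank: the sort-bot, the weld-bot]
4. Boatman goes back to the left bank with the sort-bot.  [the left bank: the drill-bot, the haul-bot, the lift-bot, the pack-bot, the paint-bot, the sort-bot | the right bank: the weld-bot]
5. Boatman goes to the right bank with the lift-bot.  [the left bank: the drill-bot, the haul-bot, the pack-bot, the paint-bot, the sort-bot | the right bank: the lift-bot, the weld-bot]
6. Boatman goes back to the left bank alone.  [the left bank: the drill-bot, the haul-bot, the pack-bot, the paint-bot, the sort-bot | the right bank: the lift-bot, the weld-bot]
7. Boatman goes to the right bank with the pack-bot.  [the left bank: the drill-bot, the haul-bot, the paint-bot, the sort-bot | the right bank: the lift-bot, the pack-bot, the weld-bot]
8. Boatman goes back to the left bank alone.  [the left bank: the drill-bot, the haul-bot, the paint-bot, the sort-bot | the right bank: the lift-bot, the pack-bot, the weld-bot]
9. Boatman goes to the right bank with the haul-bot.  [the left bank: the drill-bot, the paint-bot, the sort-bot | the right bank: the haul-bot, the lift-bot, the pack-bot, the weld-bot]
10. Boatman goes back to the left bank alone.  [the left bank: the drill-bot, the paint-bot, the sort-bot | the right bank: the haul-bot, the lift-bot, the pack-bot, the weld-bot]
11. Boatman goes to the right bank with the paint-bot.  [the left bank: the drill-bot, the sort-bot | the right bank: the haul-bot, the lift-bot, the pack-bot, the paint-bot, the weld-bot]
12. Boatman goes back to the left bank alone.  [the left bank: the drill-bot, the sort-bot | the right bank: the haul-bot, the lift-bot, the pack-bot, the paint-bot, the weld-bot]
13. Boatman goes to the right bank with the drill-bot.  [the left bank: the sort-bot | the right bank: the drill-bot, the haul-bot, the lift-bot, the pack-bot, the paint-bot, the weld-bot]
14. Boatman goes back to the left bank alone.  [the left bank: the sort-bot | the right bank: the drill-bot, the haul-bot, the lift-bot, the pack-bot, the paint-bot, the weld-bot]
15. Boatman goes to the right bank with the sort-bot.  [the left bank: — | the right bank: the drill-bot, the haul-bot, the lift-bot, the pack-bot, the paint-bot, the sort-bot, the weld-bot]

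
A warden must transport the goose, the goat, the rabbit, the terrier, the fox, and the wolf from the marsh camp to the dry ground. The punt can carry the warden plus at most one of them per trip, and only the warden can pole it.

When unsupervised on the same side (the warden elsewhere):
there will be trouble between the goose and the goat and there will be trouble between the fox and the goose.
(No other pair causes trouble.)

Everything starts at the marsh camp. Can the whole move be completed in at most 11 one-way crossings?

Counting alone: the warden can take at most 1 across per trip to the dry ground, so moving all 6 needs at least 6 loaded trips out, with a return between consecutive ones — at least 11 crossings.
The safety rule pushes this higher. Following every safe sequence of crossings, the most of the 6 that can be at the dry ground as the punt arrives there on crossing 11 is 5 — never all 6.
So the move cannot be finished within 11 crossings. (The shortest complete plan takes 13:)
1. Warden goes to the dry ground with the goose.  [the marsh camp: the fox, the goat, the rabbit, the terrier, the wolf | the dry ground: the goose]
2. Warden goes back to the marsh camp alone.  [the marsh camp: the fox, the goat, the rabbit, the terrier, the wolf | the dry ground: the goose]
3. Warden goes to the dry ground with the goat.  [the marsh camp: the fox, the rabbit, the terrier, the wolf | the dry ground: the goat, the goose]
4. Warden goes back to the marsh camp with the goose.  [the marsh camp: the fox, the goose, the rabbit, the terrier, the wolf | the dry ground: the goat]
5. Warden goes to the dry ground with the fox.  [the marsh camp: the goose, the rabbit, the terrier, the wolf | the dry ground: the fox, the goat]
6. Warden goes back to the marsh camp alone.  [the marsh camp: the goose, the rabbit, the terrier, the wolf | the dry ground: the fox, the goat]
7. Warden goes to the dry ground with the rabbit.  [the marsh camp: the goose, the terrier, the wolf | the dry ground: the fox, the goat, the rabbit]
8. Warden goes back to the marsh camp alone.  [the marsh camp: the goose, the terrier, the wolf | the dry ground: the fox, the goat, the rabbit]
9. Warden goes to the dry ground with the terrier.  [the marsh camp: the goose, the wolf | the dry ground: the fox, the goat, the rabbit, the terrier]
10. Warden goes back to the marsh camp alone.  [the marsh camp: the goose, the wolf | the dry ground: the fox, the goat, the rabbit, the terrier]
11. Warden goes to the dry ground with the wolf.  [the marsh camp: the goose | the dry ground: the fox, the goat, the rabbit, the terrier, the wolf]
12. Warden goes back to the marsh camp alone.  [the marsh camp: the goose | the dry ground: the fox, the goat, the rabbit, the terrier, the wolf]
13. Warden goes to the dry ground with the goose.  [the marsh camp: — | the dry ground: the fox, the goat, the goose, the rabbit, the terrier, the wolf]

No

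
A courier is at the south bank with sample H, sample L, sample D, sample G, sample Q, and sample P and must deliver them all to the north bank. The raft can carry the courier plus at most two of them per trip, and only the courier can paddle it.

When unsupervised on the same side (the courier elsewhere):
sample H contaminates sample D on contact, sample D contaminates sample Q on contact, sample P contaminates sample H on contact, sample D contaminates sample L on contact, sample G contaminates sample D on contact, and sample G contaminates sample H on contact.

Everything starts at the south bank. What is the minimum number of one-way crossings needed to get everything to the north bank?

9

Counting alone: the courier can take at most 2 across per trip to the north bank, so moving all 6 needs at least 3 loaded trips out, with a return between consecutive ones — at least 5 crossings.
The safety rule pushes this higher. Following every safe sequence of crossings, the most of the 6 that can be at the north bank as the raft arrives there on crossings 5, 7 is 4, 5 respectively — never all 6.
So no plan with fewer than 9 crossings exists, and this one achieves 9:
1. Courier goes to the north bank with sample D and sample H.
2. Courier goes back to the south bank with sample H.
3. Courier goes to the north bank with sample H and sample L.
4. Courier goes back to the south bank with sample D.
5. Courier goes to the north bank with sample D and sample Q.
6. Courier goes back to the south bank with sample D.
7. Courier goes to the north bank with sample G and sample P.
8. Courier goes back to the south bank with sample H.
9. Courier goes to the north bank with sample D and sample H.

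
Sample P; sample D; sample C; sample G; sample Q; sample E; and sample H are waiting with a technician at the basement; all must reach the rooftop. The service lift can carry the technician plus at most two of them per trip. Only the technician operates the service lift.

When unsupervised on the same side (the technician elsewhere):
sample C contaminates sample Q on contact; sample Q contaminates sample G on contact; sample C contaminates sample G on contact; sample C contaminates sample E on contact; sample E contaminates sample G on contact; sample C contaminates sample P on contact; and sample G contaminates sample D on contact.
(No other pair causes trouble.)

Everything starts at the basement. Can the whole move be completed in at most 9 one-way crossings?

No

Counting alone: the technician can take at most 2 across per trip to the rooftop, so moving all 7 needs at least 4 loaded trips out, with a return between consecutive ones — at least 7 crossings.
The safety rule pushes this higher. Following every safe sequence of crossings, the most of the 7 that can be at the rooftop as the service lift arrives there on crossings 7, 9 is 5, 6 respectively — never all 7.
So the move cannot be finished within 9 crossings. (The shortest complete plan takes 11:)
1. Technician goes to the rooftop with sample C and sample G.
2. Technician goes back to the basement with sample C.
3. Technician goes to the rooftop with sample C and sample P.
4. Technician goes back to the basement with sample C.
5. Technician goes to the rooftop with sample C and sample H.
6. Technician goes back to the basement with sample C.
7. Technician goes to the rooftop with sample E and sample Q.
8. Technician goes back to the basement with sample G.
9. Technician goes to the rooftop with sample C and sample D.
10. Technician goes back to the basement with sample C.
11. Technician goes to the rooftop with sample C and sample G.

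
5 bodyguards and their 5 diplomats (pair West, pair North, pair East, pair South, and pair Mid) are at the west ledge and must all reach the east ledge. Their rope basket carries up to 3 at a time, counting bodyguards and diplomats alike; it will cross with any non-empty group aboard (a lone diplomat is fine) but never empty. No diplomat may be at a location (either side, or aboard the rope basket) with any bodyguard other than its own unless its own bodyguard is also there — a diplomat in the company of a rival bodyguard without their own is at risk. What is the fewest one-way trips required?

11

Counting alone: each trip to the east ledge takes at most 3 across and each return brings at least 1 back, so after t trips out (and t−1 returns) at most 3t − (t−1) of the 10 are across; that first reaches 10 at t = 5, so at least 9 crossings are needed.
The safety rule pushes this higher. Following every safe sequence of crossings, the most of the 10 that can be at the east ledge as the rope basket arrives there on crossing 9 is 9 — never all 10.
So no plan with fewer than 11 crossings exists, and this one achieves 11:
1. bodyguard West and diplomat West cross → the east ledge.
2. bodyguard West crosses ← the west ledge.
3. diplomat East, diplomat North, and diplomat South cross → the east ledge.
4. diplomat West crosses ← the west ledge.
5. bodyguard East, bodyguard North, and bodyguard South cross → the east ledge.
6. bodyguard North and diplomat North cross ← the west ledge.
7. bodyguard Mid, bodyguard North, and bodyguard West cross → the east ledge.
8. diplomat East crosses ← the west ledge.
9. diplomat North and diplomat West cross → the east ledge.
10. diplomat West crosses ← the west ledge.
11. diplomat East, diplomat Mid, and diplomat West cross → the east ledge.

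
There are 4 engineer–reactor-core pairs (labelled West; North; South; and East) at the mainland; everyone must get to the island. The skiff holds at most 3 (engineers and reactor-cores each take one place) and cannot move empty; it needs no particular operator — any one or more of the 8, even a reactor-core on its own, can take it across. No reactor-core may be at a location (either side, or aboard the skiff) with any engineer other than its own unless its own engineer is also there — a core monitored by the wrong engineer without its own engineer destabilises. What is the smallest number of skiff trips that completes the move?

Counting alone: each trip to the island takes at most 3 across and each return brings at least 1 back, so after t trips out (and t−1 returns) at most 3t − (t−1) of the 8 are across; that first reaches 8 at t = 4, so at least 7 crossings are needed.
The safety rule pushes this higher. Following every safe sequence of crossings, the most of the 8 that can be at the island as the skiff arrives there on crossing 7 is 7 — never all 8.
So no plan with fewer than 9 crossings exists, and this one achieves 9:
1. engineer West and reactor-core West cross → the island.
2. engineer West crosses ← the mainland.
3. engineer North, engineer West, and reactor-core North cross → the island.
4. engineer West and reactor-core West cross ← the mainland.
5. engineer East, engineer South, and engineer West cross → the island.
6. reactor-core North crosses ← the mainland.
7. reactor-core North and reactor-core West cross → the island.
8. reactor-core West crosses ← the mainland.
9. reactor-core East, reactor-core South, and reactor-core West cross → the island.

9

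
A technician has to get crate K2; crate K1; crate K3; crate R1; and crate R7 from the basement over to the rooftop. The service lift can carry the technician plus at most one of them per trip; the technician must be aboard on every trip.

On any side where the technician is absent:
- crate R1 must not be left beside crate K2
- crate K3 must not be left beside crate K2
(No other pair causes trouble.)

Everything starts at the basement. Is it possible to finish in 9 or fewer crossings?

Counting alone: the technician can take at most 1 across per trip to the rooftop, so moving all 5 needs at least 5 loaded trips out, with a return between consecutive ones — at least 9 crossings.
The safety rule pushes this higher. Following every safe sequence of crossings, the most of the 5 that can be at the rooftop as the service lift arrives there on crossing 9 is 4 — never all 5.
So the move cannot be finished within 9 crossings. (The shortest complete plan takes 11:)
1. Technician goes to the rooftop with crate K2.
2. Technician goes back to the basement alone.
3. Technician goes to the rooftop with crate K1.
4. Technician goes back to the basement alone.
5. Technician goes to the rooftop with crate K3.
6. Technician goes back to the basement with crate K2.
7. Technician goes to the rooftop with crate R1.
8. Technician goes back to the basement alone.
9. Technician goes to the rooftop with crate R7.
10. Technician goes back to the basement alone.
11. Technician goes to the rooftop with crate K2.

No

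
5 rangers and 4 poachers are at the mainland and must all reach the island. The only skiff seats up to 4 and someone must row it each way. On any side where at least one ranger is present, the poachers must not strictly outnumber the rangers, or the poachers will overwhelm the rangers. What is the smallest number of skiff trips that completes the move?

Counting alone: each trip to the island takes at most 4 across and each return brings at least 1 back, so after t trips out (and t−1 returns) at most 4t − (t−1) of the 9 are across; that first reaches 9 at t = 3, so at least 5 crossings are needed.
The plan below uses exactly 5 crossings, so it is optimal:
1. 3 poachers → the island.  (the mainland: 5R 1P; the island: 0R 3P)
2. 1 poacher ← the mainland.  (the mainland: 5R 2P; the island: 0R 2P)
3. 3 rangers and 1 poacher → the island.  (the mainland: 2R 1P; the island: 3R 3P)
4. 1 poacher ← the mainland.  (the mainland: 2R 2P; the island: 3R 2P)
5. 2 rangers and 2 poachers → the island.  (the mainland: 0R 0P; the island: 5R 4P)

5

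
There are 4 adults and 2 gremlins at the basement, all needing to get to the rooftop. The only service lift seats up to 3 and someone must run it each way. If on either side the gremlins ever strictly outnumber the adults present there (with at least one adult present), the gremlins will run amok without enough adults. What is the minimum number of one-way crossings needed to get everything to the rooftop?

Counting alone: each trip to the rooftop takes at most 3 across and each return brings at least 1 back, so after t trips out (and t−1 returns) at most 3t − (t−1) of the 6 are across; that first reaches 6 at t = 3, so at least 5 crossings are needed.
The plan below uses exactly 5 crossings, so it is optimal:
1. 2 gremlins → the rooftop.  (the basement: 4A 0G; the rooftop: 0A 2G)
2. 1 gremlin ← the basement.  (the basement: 4A 1G; the rooftop: 0A 1G)
3. 2 adults and 1 gremlin → the rooftop.  (the basement: 2A 0G; the rooftop: 2A 2G)
4. 1 gremlin ← the basement.  (the basement: 2A 1G; the rooftop: 2A 1G)
5. 2 adults and 1 gremlin → the rooftop.  (the basement: 0A 0G; the rooftop: 4A 2G)

5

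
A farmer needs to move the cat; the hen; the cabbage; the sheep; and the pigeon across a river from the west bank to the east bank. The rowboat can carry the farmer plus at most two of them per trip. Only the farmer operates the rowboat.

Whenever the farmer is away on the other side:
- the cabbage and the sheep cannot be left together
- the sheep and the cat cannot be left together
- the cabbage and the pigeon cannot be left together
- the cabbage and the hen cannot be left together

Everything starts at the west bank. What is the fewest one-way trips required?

5

Counting alone: the farmer can take at most 2 across per trip to the east bank, so moving all 5 needs at least 3 loaded trips out, with a return between consecutive ones — at least 5 crossings.
The plan below uses exactly 5 crossings, so it is optimal:
1. Farmer goes to the east bank with the cabbage and the cat.  [the west bank: the hen, the pigeon, the sheep | the east bank: the cabbage, the cat]
2. Farmer goes back to the west bank alone.  [the west bank: the hen, the pigeon, the sheep | the east bank: the cabbage, the cat]
3. Farmer goes to the east bank with the hen and the pigeon.  [the west bank: the sheep | the east bank: the cabbage, the cat, the hen, the pigeon]
4. Farmer goes back to the west bank with the cabbage.  [the west bank: the cabbage, the sheep | the east bank: the cat, the hen, the pigeon]
5. Farmer goes to the east bank with the cabbage and the sheep.  [the west bank: — | the east bank: the cabbage, the cat, the hen, the pigeon, the sheep]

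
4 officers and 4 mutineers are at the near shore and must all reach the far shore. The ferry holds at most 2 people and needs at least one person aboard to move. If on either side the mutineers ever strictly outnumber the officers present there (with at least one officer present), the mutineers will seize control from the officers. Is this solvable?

No

Following every safe sequence of crossings from the start, the most of the 8 that can be at the far shore as the ferry arrives there on crossings 1, 3, 5 is 2, 3, 4 respectively; the best ever achieved is 4 of 8.
From crossing 7 on, no configuration arises that was not already reachable earlier: only 11 distinct safe configurations (who is on which side, and where the ferry is) can ever be reached, none of them has everyone across, and every continuation just revisits them. They are: 0 officers + 0 mutineers across (ferry back at the start); 0 officers + 1 mutineer across (ferry there); 0 officers + 1 mutineer across (ferry back at the start); 0 officers + 2 mutineers across (ferry there); 0 officers + 2 mutineers across (ferry back at the start); 0 officers + 3 mutineers across (ferry there); 0 officers + 3 mutineers across (ferry back at the start); 0 officers + 4 mutineers across (ferry there); 1 officer + 1 mutineer across (ferry there); 1 officer + 1 mutineer across (ferry back at the start); 2 officers + 2 mutineers across (ferry there). So no valid plan exists.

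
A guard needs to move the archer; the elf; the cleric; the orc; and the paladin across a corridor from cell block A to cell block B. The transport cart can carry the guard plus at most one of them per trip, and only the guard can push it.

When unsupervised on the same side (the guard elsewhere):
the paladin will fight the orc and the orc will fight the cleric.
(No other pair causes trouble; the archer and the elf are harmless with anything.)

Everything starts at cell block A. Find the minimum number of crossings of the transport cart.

Counting alone: the guard can take at most 1 across per trip to cell block B, so moving all 5 needs at least 5 loaded trips out, with a return between consecutive ones — at least 9 crossings.
The safety rule pushes this higher. Following every safe sequence of crossings, the most of the 5 that can be at cell block B as the transport cart arrives there on crossing 9 is 4 — never all 5.
So no plan with fewer than 11 crossings exists, and this one achieves 11:
1. Guard goes to cell block B with the orc.
2. Guard goes back to cell block A alone.
3. Guard goes to cell block B with the archer.
4. Guard goes back to cell block A alone.
5. Guard goes to cell block B with the elf.
6. Guard goes back to cell block A alone.
7. Guard goes to cell block B with the cleric.
8. Guard goes back to cell block A with the orc.
9. Guard goes to cell block B with the paladin.
10. Guard goes back to cell block A alone.
11. Guard goes to cell block B with the orc.

11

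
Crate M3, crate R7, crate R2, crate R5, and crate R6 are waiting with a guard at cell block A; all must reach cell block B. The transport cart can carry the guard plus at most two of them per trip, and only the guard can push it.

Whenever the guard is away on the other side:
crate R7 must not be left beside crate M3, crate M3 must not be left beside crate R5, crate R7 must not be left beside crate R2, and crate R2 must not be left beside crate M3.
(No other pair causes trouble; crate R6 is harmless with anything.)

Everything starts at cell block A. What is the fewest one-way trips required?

Counting alone: the guard can take at most 2 across per trip to cell block B, so moving all 5 needs at least 3 loaded trips out, with a return between consecutive ones — at least 5 crossings.
The safety rule pushes this higher. Following every safe sequence of crossings, the most of the 5 that can be at cell block B as the transport cart arrives there on crossing 5 is 4 — never all 5.
So no plan with fewer than 7 crossings exists, and this one achieves 7:
1. Guard goes to cell block B with crate M3 and crate R7.  [cell block A: crate R2, crate R5, crate R6 | cell block B: crate M3, crate R7]
2. Guard goes back to cell block A with crate M3.  [cell block A: crate M3, crate R2, crate R5, crate R6 | cell block B: crate R7]
3. Guard goes to cell block B with crate M3 and crate R5.  [cell block A: crate R2, crate R6 | cell block B: crate M3, crate R5, crate R7]
4. Guard goes back to cell block A with crate M3.  [cell block A: crate M3, crate R2, crate R6 | cell block B: crate R5, crate R7]
5. Guard goes to cell block B with crate M3 and crate R6.  [cell block A: crate R2 | cell block B: crate M3, crate R5, crate R6, crate R7]
6. Guard goes back to cell block A with crate M3.  [cell block A: crate M3, crate R2 | cell block B: crate R5, crate R6, crate R7]
7. Guard goes to cell block B with crate M3 and crate R2.  [cell block A: — | cell block B: crate M3, crate R2, crate R5, crate R6, crate R7]

7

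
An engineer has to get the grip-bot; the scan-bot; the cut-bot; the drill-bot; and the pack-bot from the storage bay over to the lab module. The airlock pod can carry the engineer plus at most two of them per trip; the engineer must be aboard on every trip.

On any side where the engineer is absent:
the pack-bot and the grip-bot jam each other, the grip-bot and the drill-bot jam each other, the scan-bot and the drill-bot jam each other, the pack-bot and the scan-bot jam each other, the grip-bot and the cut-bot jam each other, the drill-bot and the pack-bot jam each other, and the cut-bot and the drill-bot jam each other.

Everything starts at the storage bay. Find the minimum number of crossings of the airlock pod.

Whatever the first load, the items left behind include a forbidden pair without the engineer. No opening move is safe, so no plan exists.

impossible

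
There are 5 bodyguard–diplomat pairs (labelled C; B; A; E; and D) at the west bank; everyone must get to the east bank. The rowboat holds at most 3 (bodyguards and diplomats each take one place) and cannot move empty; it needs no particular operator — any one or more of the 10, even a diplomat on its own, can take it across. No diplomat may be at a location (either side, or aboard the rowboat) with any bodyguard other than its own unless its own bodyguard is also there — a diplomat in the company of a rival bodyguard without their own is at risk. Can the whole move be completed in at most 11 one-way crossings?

Yes — this plan uses 11 crossings (≤ 11):
1. bodyguard C and diplomat C cross → the east bank.
2. bodyguard C crosses ← the west bank.
3. diplomat A, diplomat B, and diplomat E cross → the east bank.
4. diplomat C crosses ← the west bank.
5. bodyguard A, bodyguard B, and bodyguard E cross → the east bank.
6. bodyguard B and diplomat B cross ← the west bank.
7. bodyguard B, bodyguard C, and bodyguard D cross → the east bank.
8. diplomat A crosses ← the west bank.
9. diplomat B and diplomat C cross → the east bank.
10. diplomat C crosses ← the west bank.
11. diplomat A, diplomat C, and diplomat D cross → the east bank.

Yes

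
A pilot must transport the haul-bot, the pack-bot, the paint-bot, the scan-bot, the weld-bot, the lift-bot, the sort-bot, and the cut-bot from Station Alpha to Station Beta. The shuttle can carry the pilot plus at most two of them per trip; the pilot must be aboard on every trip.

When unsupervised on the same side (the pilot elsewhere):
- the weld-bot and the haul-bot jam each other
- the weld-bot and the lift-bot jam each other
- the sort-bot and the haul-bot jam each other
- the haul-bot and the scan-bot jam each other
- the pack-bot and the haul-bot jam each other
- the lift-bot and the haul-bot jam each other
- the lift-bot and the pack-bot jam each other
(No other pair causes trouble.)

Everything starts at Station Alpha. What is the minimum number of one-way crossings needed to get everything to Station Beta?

13

Counting alone: the pilot can take at most 2 across per trip to Station Beta, so moving all 8 needs at least 4 loaded trips out, with a return between consecutive ones — at least 7 crossings.
The safety rule pushes this higher. Following every safe sequence of crossings, the most of the 8 that can be at Station Beta as the shuttle arrives there on crossings 7, 9, 11 is 5, 6, 7 respectively — never all 8.
So no plan with fewer than 13 crossings exists, and this one achieves 13:
1. Pilot goes to Station Beta with the haul-bot and the lift-bot.
2. Pilot goes back to Station Alpha with the haul-bot.
3. Pilot goes to Station Beta with the haul-bot and the paint-bot.
4. Pilot goes back to Station Alpha with the haul-bot.
5. Pilot goes to Station Beta with the haul-bot and the scan-bot.
6. Pilot goes back to Station Alpha with the haul-bot.
7. Pilot goes to Station Beta with the haul-bot and the sort-bot.
8. Pilot goes back to Station Alpha with the haul-bot.
9. Pilot goes to Station Beta with the cut-bot and the haul-bot.
10. Pilot goes back to Station Alpha with the haul-bot.
11. Pilot goes to Station Beta with the pack-bot and the weld-bot.
12. Pilot goes back to Station Alpha with the lift-bot.
13. Pilot goes to Station Beta with the haul-bot and the lift-bot.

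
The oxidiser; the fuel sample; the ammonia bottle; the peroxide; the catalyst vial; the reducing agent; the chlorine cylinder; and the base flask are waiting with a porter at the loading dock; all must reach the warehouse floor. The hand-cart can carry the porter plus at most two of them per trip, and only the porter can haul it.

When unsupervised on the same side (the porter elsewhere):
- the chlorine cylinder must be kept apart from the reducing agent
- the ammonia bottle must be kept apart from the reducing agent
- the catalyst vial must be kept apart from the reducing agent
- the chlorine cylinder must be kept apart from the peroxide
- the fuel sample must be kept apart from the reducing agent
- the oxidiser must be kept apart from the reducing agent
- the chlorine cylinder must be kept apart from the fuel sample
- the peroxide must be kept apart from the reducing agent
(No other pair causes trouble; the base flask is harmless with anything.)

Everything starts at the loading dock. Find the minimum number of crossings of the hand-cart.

13

Counting alone: the porter can take at most 2 across per trip to the warehouse floor, so moving all 8 needs at least 4 loaded trips out, with a return between consecutive ones — at least 7 crossings.
The safety rule pushes this higher. Following every safe sequence of crossings, the most of the 8 that can be at the warehouse floor as the hand-cart arrives there on crossings 7, 9, 11 is 5, 6, 7 respectively — never all 8.
So no plan with fewer than 13 crossings exists, and this one achieves 13:
1. Porter goes to the warehouse floor with the chlorine cylinder and the reducing agent.  [the loading dock: the ammonia bottle, the base flask, the catalyst vial, the fuel sample, the oxidiser, the peroxide | the warehouse floor: the chlorine cylinder, the reducing agent]
2. Porter goes back to the loading dock with the reducing agent.  [the loading dock: the ammonia bottle, the base flask, the catalyst vial, the fuel sample, the oxidiser, the peroxide, the reducing agent | the warehouse floor: the chlorine cylinder]
3. Porter goes to the warehouse floor with the oxidiser and the reducing agent.  [the loading dock: the ammonia bottle, the base flask, the catalyst vial, the fuel sample, the peroxide | the warehouse floor: the chlorine cylinder, the oxidiser, the reducing agent]
4. Porter goes back to the loading dock with the reducing agent.  [the loading dock: the ammonia bottle, the base flask, the catalyst vial, the fuel sample, the peroxide, the reducing agent | the warehouse floor: the chlorine cylinder, the oxidiser]
5. Porter goes to the warehouse floor with the ammonia bottle and the reducing agent.  [the loading dock: the base flask, the catalyst vial, the fuel sample, the peroxide | the warehouse floor: the ammonia bottle, the chlorine cylinder, the oxidiser, the reducing agent]
6. Porter goes back to the loading dock with the reducing agent.  [the loading dock: the base flask, the catalyst vial, the fuel sample, the peroxide, the reducing agent | the warehouse floor: the ammonia bottle, the chlorine cylinder, the oxidiser]
7. Porter goes to the warehouse floor with the catalyst vial and the reducing agent.  [the loading dock: the base flask, the fuel sample, the peroxide | the warehouse floor: the ammonia bottle, the catalyst vial, the chlorine cylinder, the oxidiser, the reducing agent]
8. Porter goes back to the loading dock with the reducing agent.  [the loading dock: the base flask, the fuel sample, the peroxide, the reducing agent | the warehouse floor: the ammonia bottle, the catalyst vial, the chlorine cylinder, the oxidiser]
9. Porter goes to the warehouse floor with the fuel sample and the peroxide.  [the loading dock: the base flask, the reducing agent | the warehouse floor: the ammonia bottle, the catalyst vial, the chlorine cylinder, the fuel sample, the oxidiser, the peroxide]
10. Porter goes back to the loading dock with the chlorine cylinder.  [the loading dock: the base flask, the chlorine cylinder, the reducing agent | the warehouse floor: the ammonia bottle, the catalyst vial, the fuel sample, the oxidiser, the peroxide]
11. Porter goes to the warehouse floor with the base flask and the reducing agent.  [the loading dock: the chlorine cylinder | the warehouse floor: the ammonia bottle, the base flask, the catalyst vial, the fuel sample, the oxidiser, the peroxide, the reducing agent]
12. Porter goes back to the loading dock with the reducing agent.  [the loading dock: the chlorine cylinder, the reducing agent | the warehouse floor: the ammonia bottle, the base flask, the catalyst vial, the fuel sample, the oxidiser, the peroxide]
13. Porter goes to the warehouse floor with the chlorine cylinder and the reducing agent.  [the loading dock: — | the warehouse floor: the ammonia bottle, the base flask, the catalyst vial, the chlorine cylinder, the fuel sample, the oxidiser, the peroxide, the reducing agent]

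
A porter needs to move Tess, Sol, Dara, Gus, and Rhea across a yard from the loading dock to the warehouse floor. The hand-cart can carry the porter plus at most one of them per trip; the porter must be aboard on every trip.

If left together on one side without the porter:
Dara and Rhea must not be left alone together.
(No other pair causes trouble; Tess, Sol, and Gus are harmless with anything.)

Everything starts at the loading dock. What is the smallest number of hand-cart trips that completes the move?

9

Counting alone: the porter can take at most 1 across per trip to the warehouse floor, so moving all 5 needs at least 5 loaded trips out, with a return between consecutive ones — at least 9 crossings.
The plan below uses exactly 9 crossings, so it is optimal:
1. Porter goes to the warehouse floor with Dara.
2. Porter goes back to the loading dock alone.
3. Porter goes to the warehouse floor with Tess.
4. Porter goes back to the loading dock alone.
5. Porter goes to the warehouse floor with Sol.
6. Porter goes back to the loading dock alone.
7. Porter goes to the warehouse floor with Gus.
8. Porter goes back to the loading dock alone.
9. Porter goes to the warehouse floor with Rhea.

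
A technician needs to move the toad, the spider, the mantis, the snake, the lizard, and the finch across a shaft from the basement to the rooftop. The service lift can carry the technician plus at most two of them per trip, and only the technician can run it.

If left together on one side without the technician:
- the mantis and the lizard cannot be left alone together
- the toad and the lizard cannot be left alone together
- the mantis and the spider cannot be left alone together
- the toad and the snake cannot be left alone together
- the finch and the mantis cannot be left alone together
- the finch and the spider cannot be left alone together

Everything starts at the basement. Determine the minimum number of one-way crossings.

impossible

Whatever the first load, the items left behind include a forbidden pair without the technician. No opening move is safe, so no plan exists.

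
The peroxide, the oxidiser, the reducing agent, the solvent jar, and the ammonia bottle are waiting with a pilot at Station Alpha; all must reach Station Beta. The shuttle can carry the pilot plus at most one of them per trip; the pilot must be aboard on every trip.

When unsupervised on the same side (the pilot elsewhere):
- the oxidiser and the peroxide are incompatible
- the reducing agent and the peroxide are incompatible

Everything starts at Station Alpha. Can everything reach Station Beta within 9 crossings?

No

Counting alone: the pilot can take at most 1 across per trip to Station Beta, so moving all 5 needs at least 5 loaded trips out, with a return between consecutive ones — at least 9 crossings.
The safety rule pushes this higher. Following every safe sequence of crossings, the most of the 5 that can be at Station Beta as the shuttle arrives there on crossing 9 is 4 — never all 5.
So the move cannot be finished within 9 crossings. (The shortest complete plan takes 11:)
1. Pilot goes to Station Beta with the peroxide.  [Station Alpha: the ammonia bottle, the oxidiser, the reducing agent, the solvent jar | Station Beta: the peroxide]
2. Pilot goes back to Station Alpha alone.  [Station Alpha: the ammonia bottle, the oxidiser, the reducing agent, the solvent jar | Station Beta: the peroxide]
3. Pilot goes to Station Beta with the oxidiser.  [Station Alpha: the ammonia bottle, the reducing agent, the solvent jar | Station Beta: the oxidiser, the peroxide]
4. Pilot goes back to Station Alpha with the peroxide.  [Station Alpha: the ammonia bottle, the peroxide, the reducing agent, the solvent jar | Station Beta: the oxidiser]
5. Pilot goes to Station Beta with the reducing agent.  [Station Alpha: the ammonia bottle, the peroxide, the solvent jar | Station Beta: the oxidiser, the reducing agent]
6. Pilot goes back to Station Alpha alone.  [Station Alpha: the ammonia bottle, the peroxide, the solvent jar | Station Beta: the oxidiser, the reducing agent]
7. Pilot goes to Station Beta with the solvent jar.  [Station Alpha: the ammonia bottle, the peroxide | Station Beta: the oxidiser, the reducing agent, the solvent jar]
8. Pilot goes back to Station Alpha alone.  [Station Alpha: the ammonia bottle, the peroxide | Station Beta: the oxidiser, the reducing agent, the solvent jar]
9. Pilot goes to Station Beta with the ammonia bottle.  [Station Alpha: the peroxide | Station Beta: the ammonia bottle, the oxidiser, the reducing agent, the solvent jar]
10. Pilot goes back to Station Alpha alone.  [Station Alpha: the peroxide | Station Beta: the ammonia bottle, the oxidiser, the reducing agent, the solvent jar]
11. Pilot goes to Station Beta with the peroxide.  [Station Alpha: — | Station Beta: the ammonia bottle, the oxidiser, the peroxide, the reducing agent, the solvent jar]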